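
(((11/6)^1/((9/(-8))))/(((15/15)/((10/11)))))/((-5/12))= 32/9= 3.56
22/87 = 0.25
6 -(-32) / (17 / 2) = 166 / 17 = 9.76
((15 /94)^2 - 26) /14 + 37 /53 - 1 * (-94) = 608706293 /6556312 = 92.84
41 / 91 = 0.45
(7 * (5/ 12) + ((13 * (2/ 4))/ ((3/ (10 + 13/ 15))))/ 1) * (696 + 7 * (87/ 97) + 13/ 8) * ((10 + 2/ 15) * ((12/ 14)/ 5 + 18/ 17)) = 3015357234593/ 12985875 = 232202.85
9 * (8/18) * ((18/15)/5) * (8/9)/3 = 64/225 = 0.28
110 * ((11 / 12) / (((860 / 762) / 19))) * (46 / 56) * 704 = 295476676 / 301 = 981650.09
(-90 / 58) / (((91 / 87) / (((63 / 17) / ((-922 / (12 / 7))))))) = 7290 / 713167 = 0.01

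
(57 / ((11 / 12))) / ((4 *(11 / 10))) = 1710 / 121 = 14.13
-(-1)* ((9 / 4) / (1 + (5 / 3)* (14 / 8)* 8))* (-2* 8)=-108 / 73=-1.48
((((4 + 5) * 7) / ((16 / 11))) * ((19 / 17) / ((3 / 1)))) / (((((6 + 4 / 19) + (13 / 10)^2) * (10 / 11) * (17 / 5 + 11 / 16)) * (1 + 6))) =2184050 / 27815383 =0.08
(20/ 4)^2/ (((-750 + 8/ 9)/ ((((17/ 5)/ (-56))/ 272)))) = 45/ 6040832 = 0.00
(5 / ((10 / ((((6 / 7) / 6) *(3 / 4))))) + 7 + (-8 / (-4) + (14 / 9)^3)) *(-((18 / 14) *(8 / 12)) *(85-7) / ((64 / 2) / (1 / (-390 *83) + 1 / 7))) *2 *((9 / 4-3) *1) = 16934489921 / 2951665920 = 5.74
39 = 39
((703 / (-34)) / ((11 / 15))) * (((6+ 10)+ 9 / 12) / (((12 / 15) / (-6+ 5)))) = 3532575 / 5984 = 590.34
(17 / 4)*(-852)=-3621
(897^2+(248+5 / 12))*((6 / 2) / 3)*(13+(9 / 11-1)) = 453939583 / 44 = 10316808.70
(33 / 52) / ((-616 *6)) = -1 / 5824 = -0.00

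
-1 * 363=-363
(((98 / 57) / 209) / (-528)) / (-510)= 49 / 1603966320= 0.00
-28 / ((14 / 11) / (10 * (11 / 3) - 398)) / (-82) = -11924 / 123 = -96.94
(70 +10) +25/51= 4105/51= 80.49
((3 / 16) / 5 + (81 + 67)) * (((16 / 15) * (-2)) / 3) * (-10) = 47372 / 45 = 1052.71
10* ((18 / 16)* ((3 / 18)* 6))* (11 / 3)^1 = 165 / 4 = 41.25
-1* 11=-11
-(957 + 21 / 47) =-45000 / 47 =-957.45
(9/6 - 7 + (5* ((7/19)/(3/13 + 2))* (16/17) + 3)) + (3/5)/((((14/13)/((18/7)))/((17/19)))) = -2023913/4589830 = -0.44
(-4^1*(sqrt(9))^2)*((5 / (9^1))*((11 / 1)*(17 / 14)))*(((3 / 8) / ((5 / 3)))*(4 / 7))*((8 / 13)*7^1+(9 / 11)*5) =-183753 / 637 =-288.47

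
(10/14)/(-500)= -1/700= -0.00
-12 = -12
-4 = -4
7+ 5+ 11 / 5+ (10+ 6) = 151 / 5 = 30.20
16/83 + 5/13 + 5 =6018/1079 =5.58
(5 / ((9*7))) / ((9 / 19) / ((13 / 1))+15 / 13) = 1235 / 18522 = 0.07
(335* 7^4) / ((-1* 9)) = -804335 / 9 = -89370.56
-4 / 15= -0.27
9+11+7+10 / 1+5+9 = 51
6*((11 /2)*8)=264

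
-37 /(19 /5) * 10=-1850 /19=-97.37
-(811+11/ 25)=-20286/ 25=-811.44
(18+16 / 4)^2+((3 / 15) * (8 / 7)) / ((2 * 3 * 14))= 355742 / 735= 484.00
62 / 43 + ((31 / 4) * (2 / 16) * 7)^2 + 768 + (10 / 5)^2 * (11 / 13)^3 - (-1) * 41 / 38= 1505215101237 / 1838027776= 818.93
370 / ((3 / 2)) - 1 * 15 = 695 / 3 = 231.67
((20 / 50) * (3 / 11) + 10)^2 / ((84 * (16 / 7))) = 19321 / 36300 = 0.53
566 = 566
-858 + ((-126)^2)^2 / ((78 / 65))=210038622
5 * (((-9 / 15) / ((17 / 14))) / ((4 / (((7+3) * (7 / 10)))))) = -147 / 34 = -4.32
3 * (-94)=-282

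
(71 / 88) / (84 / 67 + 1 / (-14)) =33299 / 48796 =0.68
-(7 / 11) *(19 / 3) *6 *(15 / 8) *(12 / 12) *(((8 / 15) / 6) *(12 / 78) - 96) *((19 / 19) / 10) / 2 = 933527 / 4290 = 217.61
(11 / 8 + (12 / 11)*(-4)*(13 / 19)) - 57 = -97997 / 1672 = -58.61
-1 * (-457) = 457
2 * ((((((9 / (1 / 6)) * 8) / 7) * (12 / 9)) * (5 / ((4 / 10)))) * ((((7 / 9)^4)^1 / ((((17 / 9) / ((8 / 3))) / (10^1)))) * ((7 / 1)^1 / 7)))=43904000 / 4131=10627.94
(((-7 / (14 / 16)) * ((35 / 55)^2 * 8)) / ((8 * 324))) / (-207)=98 / 2028807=0.00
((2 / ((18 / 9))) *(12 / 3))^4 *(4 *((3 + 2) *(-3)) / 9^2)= -5120 / 27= -189.63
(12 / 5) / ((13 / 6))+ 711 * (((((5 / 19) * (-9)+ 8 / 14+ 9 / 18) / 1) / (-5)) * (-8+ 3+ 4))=-3169683 / 17290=-183.32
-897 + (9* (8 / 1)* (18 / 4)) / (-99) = -9903 / 11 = -900.27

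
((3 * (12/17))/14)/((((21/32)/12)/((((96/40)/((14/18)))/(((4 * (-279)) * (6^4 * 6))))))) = -8/8134245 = -0.00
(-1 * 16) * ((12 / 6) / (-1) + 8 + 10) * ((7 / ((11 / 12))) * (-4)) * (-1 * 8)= -688128 / 11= -62557.09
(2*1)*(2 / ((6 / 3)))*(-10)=-20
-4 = -4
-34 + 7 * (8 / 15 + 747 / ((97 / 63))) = 4897367 / 1455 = 3365.89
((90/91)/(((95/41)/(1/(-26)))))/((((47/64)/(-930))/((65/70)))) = 10981440/568841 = 19.30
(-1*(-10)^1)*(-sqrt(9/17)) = -30*sqrt(17)/17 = -7.28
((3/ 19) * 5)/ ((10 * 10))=3/ 380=0.01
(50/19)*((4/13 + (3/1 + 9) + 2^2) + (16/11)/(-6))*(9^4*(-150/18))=-6280335000/2717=-2311496.14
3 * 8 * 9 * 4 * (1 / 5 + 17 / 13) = 84672 / 65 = 1302.65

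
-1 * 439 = -439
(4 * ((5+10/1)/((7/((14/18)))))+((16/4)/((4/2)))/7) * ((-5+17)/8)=73/7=10.43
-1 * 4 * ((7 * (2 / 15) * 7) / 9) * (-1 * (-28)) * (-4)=43904 / 135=325.21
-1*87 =-87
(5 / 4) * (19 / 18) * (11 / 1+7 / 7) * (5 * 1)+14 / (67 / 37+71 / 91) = 184447 / 2181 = 84.57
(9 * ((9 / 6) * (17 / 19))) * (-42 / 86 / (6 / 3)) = -9639 / 3268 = -2.95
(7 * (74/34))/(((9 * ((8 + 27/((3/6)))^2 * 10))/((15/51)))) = 259/19996488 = 0.00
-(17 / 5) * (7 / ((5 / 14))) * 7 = -466.48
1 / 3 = 0.33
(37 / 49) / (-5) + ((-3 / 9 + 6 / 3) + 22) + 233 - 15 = 177514 / 735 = 241.52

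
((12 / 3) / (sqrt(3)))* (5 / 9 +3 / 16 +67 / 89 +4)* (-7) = -493045* sqrt(3) / 9612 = -88.85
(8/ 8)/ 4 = 1/ 4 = 0.25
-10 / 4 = -5 / 2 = -2.50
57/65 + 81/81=122/65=1.88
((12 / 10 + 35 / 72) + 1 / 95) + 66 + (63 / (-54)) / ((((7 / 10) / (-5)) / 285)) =3341609 / 1368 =2442.70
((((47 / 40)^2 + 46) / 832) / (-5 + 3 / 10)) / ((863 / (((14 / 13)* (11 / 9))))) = -5837293 / 315869598720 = -0.00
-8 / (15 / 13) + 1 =-89 / 15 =-5.93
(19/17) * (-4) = -76/17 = -4.47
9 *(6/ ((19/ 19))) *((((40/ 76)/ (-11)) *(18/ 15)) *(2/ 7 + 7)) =-33048/ 1463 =-22.59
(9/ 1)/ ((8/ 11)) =99/ 8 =12.38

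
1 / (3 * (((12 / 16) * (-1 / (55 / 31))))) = -220 / 279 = -0.79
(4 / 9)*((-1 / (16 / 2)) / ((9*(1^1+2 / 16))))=-4 / 729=-0.01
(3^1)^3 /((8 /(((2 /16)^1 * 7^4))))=64827 /64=1012.92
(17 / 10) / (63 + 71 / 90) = 153 / 5741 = 0.03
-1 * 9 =-9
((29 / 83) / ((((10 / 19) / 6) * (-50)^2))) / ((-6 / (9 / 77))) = -4959 / 159775000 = -0.00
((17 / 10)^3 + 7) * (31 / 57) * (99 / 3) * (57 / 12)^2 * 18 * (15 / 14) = 2083976829 / 22400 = 93034.68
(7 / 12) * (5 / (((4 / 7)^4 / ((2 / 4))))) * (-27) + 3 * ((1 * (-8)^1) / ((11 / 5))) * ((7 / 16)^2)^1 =-8366505 / 22528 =-371.38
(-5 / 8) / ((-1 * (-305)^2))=1 / 148840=0.00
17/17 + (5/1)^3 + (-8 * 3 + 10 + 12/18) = 338/3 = 112.67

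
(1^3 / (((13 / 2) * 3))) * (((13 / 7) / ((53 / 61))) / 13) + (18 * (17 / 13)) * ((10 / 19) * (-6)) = -20432362 / 274911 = -74.32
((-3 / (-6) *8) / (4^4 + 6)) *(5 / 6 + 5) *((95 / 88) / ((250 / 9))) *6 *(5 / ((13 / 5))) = 5985 / 149864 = 0.04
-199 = -199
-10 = -10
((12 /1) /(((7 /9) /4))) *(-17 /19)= -7344 /133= -55.22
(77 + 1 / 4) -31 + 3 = 197 / 4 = 49.25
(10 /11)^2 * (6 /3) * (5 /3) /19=1000 /6897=0.14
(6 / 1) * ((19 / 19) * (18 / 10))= 54 / 5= 10.80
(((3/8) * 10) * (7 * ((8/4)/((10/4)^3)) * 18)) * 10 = 3024/5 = 604.80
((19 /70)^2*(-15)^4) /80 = 146205 /3136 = 46.62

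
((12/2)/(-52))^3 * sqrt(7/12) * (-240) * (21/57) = 0.10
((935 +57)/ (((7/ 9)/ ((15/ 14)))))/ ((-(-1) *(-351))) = -2480/ 637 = -3.89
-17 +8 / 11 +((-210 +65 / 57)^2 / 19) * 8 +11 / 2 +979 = 26259240431 / 1358082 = 19335.53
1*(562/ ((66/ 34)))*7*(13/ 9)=869414/ 297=2927.32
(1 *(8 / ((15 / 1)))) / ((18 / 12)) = 16 / 45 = 0.36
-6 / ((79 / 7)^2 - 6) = -294 / 5947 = -0.05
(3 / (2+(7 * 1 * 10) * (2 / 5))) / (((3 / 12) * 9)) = 2 / 45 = 0.04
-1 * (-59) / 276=59 / 276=0.21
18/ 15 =6/ 5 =1.20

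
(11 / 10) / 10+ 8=811 / 100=8.11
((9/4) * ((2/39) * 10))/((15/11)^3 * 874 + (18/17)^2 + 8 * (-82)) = 0.00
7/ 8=0.88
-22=-22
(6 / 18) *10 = 10 / 3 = 3.33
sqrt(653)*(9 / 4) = 9*sqrt(653) / 4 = 57.50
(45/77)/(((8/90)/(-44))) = -2025/7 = -289.29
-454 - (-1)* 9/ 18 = -907/ 2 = -453.50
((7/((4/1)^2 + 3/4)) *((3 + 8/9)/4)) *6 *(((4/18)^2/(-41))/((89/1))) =-1960/59409369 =-0.00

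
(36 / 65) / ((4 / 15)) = 27 / 13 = 2.08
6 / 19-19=-355 / 19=-18.68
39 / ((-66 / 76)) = -494 / 11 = -44.91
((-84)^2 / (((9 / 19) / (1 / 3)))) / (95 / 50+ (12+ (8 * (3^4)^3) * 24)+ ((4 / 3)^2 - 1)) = 446880 / 9183301801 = 0.00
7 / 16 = 0.44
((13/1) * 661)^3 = 634504103857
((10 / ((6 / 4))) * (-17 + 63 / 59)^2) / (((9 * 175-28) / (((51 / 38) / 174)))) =4418000 / 523622463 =0.01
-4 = -4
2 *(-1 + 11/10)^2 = 1/50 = 0.02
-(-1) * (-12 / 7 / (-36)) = 1 / 21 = 0.05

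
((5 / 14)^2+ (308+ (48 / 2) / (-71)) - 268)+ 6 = 637207 / 13916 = 45.79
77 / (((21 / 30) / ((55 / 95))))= 1210 / 19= 63.68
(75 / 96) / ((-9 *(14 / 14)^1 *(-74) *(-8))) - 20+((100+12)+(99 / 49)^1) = 785473847 / 8354304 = 94.02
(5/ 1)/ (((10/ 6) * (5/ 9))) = 27/ 5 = 5.40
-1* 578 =-578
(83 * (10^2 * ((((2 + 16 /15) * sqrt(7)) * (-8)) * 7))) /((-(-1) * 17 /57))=-81247040 * sqrt(7) /17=-12644674.27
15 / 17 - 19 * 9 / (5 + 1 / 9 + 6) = -24663 / 1700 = -14.51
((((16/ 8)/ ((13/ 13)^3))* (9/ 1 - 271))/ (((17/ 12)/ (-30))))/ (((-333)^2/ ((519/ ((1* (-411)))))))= -3626080/ 28695609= -0.13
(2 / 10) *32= 32 / 5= 6.40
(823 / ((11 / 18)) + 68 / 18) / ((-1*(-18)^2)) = -33425 / 8019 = -4.17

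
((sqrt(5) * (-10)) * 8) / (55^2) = -16 * sqrt(5) / 605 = -0.06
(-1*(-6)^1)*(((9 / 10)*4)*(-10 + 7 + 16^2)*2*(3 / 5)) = 163944 / 25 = 6557.76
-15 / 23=-0.65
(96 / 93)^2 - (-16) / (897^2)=823934992 / 773229249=1.07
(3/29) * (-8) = -0.83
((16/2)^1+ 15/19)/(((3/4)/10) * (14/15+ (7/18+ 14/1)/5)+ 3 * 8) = 0.36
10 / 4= 5 / 2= 2.50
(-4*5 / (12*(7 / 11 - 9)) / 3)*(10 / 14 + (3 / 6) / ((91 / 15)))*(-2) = -7975 / 75348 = -0.11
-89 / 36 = -2.47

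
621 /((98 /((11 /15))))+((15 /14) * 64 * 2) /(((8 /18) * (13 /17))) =2600001 /6370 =408.16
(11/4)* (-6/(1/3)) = -99/2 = -49.50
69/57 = 23/19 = 1.21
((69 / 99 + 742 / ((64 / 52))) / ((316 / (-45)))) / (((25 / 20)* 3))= -22.92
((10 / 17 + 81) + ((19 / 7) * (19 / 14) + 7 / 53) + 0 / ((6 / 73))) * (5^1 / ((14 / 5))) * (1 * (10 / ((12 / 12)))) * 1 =1525.07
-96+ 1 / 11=-1055 / 11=-95.91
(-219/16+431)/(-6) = -6677/96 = -69.55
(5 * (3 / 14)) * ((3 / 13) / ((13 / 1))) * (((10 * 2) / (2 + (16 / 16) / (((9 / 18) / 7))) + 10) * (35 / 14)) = 10125 / 18928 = 0.53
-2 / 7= -0.29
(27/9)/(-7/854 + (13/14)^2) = 35868/10211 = 3.51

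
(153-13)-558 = -418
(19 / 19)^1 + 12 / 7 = 19 / 7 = 2.71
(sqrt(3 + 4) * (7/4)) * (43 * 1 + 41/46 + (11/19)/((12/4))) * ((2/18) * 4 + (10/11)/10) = 42883519 * sqrt(7)/1038312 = 109.27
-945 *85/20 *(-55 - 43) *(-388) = -152713890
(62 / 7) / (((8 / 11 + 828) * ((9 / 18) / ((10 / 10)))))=341 / 15953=0.02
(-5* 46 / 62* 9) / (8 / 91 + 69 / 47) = -885339 / 41261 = -21.46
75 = 75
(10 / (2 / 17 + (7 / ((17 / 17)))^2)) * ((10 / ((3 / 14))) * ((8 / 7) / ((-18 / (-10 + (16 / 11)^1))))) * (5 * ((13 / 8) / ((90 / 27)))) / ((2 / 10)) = 1038700 / 16533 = 62.83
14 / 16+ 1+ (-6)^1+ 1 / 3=-91 / 24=-3.79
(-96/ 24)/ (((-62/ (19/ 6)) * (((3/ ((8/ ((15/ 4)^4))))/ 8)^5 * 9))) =22431240793630814765056/ 67632729158763027191162109375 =0.00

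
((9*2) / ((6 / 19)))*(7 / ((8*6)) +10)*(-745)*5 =-34467425 / 16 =-2154214.06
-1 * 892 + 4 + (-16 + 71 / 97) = -903.27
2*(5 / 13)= 10 / 13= 0.77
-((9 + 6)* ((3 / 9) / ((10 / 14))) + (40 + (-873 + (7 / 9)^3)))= 601811 / 729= 825.53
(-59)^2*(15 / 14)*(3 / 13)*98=1096515 / 13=84347.31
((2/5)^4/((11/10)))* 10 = 0.23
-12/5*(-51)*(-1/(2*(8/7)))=-1071/20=-53.55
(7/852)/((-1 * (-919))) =0.00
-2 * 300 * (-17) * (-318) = -3243600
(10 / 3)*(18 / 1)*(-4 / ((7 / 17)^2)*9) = -624240 / 49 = -12739.59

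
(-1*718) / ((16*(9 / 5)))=-1795 / 72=-24.93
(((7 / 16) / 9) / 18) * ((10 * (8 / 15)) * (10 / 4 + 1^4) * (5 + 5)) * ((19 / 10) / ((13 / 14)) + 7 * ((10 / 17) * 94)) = 196.15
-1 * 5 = -5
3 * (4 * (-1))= -12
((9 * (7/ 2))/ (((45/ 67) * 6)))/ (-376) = -469/ 22560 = -0.02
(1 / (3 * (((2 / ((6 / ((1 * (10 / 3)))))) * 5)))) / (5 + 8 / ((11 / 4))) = 11 / 1450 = 0.01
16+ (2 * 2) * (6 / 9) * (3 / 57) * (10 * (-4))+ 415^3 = 71473385.39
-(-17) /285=17 /285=0.06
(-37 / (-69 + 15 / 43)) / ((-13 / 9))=-1591 / 4264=-0.37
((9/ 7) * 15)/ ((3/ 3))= 135/ 7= 19.29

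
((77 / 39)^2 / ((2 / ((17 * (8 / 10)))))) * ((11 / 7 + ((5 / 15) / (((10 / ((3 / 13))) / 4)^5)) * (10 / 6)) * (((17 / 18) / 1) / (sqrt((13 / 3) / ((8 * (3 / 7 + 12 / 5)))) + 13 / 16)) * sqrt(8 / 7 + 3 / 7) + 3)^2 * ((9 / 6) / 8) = 2057 * (136450177500 * sqrt(30030) + 3818757552808 * sqrt(77) + 43902844610625)^2 / (53512789265698546875000 * (4 * sqrt(30030) + 1287)^2) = 100.12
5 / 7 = 0.71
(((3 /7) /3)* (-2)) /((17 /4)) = -8 /119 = -0.07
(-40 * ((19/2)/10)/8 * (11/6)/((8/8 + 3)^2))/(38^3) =-11/1108992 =-0.00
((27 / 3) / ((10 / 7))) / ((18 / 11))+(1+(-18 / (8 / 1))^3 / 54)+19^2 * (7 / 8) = 205129 / 640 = 320.51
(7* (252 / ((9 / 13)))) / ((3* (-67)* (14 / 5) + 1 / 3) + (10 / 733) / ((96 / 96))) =-4002180 / 883453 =-4.53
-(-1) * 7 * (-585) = -4095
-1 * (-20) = 20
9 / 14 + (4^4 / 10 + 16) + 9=3587 / 70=51.24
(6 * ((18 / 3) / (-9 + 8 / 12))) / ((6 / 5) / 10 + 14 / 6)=-81 / 46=-1.76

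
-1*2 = -2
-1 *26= -26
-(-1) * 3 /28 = 3 /28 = 0.11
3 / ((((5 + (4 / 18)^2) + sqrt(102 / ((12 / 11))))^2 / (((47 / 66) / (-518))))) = -68786501589 / 648171593606350 + 10215890343 * sqrt(374) / 2268600577622225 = -0.00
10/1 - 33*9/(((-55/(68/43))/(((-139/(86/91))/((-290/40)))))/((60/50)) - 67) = 10128429478/706291903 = 14.34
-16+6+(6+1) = -3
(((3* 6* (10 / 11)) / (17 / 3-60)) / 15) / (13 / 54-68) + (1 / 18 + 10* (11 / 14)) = 6541150183 / 826633962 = 7.91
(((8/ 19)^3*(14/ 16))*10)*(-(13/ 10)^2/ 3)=-0.37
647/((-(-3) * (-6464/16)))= -647/1212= -0.53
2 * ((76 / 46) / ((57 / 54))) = 72 / 23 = 3.13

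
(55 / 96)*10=275 / 48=5.73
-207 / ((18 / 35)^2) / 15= -5635 / 108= -52.18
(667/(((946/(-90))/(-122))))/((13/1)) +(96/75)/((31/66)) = 2850904938/4765475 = 598.24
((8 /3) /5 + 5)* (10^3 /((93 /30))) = 1784.95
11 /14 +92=92.79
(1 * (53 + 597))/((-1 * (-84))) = 325/42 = 7.74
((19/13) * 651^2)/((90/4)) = 1789382/65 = 27528.95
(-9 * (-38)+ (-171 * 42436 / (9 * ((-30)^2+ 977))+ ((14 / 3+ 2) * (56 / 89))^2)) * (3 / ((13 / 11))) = -102980221850 / 579840963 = -177.60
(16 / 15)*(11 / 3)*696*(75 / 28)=51040 / 7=7291.43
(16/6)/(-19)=-8/57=-0.14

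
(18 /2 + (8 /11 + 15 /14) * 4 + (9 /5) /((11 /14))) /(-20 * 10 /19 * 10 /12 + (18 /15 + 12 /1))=36879 /8834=4.17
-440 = -440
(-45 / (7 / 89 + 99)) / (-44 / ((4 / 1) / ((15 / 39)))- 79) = 52065 / 9541076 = 0.01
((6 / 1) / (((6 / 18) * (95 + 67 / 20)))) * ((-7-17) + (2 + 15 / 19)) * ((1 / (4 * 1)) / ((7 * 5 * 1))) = -7254 / 261611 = -0.03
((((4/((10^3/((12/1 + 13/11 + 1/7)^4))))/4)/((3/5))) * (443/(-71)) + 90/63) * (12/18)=-40730070122864/187189943325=-217.59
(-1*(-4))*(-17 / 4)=-17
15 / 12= 5 / 4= 1.25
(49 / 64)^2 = 2401 / 4096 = 0.59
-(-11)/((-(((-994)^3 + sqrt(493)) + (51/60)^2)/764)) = 1344640000*sqrt(493)/154325711675879106502721 + 1320581409706257600/154325711675879106502721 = 0.00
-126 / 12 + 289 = 557 / 2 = 278.50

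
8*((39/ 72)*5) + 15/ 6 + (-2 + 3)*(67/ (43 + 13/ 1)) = 25.36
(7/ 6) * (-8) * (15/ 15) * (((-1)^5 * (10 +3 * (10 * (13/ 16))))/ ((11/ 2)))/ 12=175/ 36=4.86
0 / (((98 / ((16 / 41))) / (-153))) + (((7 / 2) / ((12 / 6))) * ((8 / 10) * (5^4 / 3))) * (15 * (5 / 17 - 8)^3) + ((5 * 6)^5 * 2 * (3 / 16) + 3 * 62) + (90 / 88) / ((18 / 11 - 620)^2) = 6465421318370761423 / 909243093008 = 7110773.09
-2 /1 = -2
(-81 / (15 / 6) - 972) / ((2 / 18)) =-45198 / 5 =-9039.60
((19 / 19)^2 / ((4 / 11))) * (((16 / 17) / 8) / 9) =11 / 306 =0.04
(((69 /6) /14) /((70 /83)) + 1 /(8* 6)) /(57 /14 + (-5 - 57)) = -11699 /681240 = -0.02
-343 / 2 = -171.50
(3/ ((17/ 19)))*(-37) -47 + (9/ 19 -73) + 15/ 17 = -78393/ 323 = -242.70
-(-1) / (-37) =-1 / 37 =-0.03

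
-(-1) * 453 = 453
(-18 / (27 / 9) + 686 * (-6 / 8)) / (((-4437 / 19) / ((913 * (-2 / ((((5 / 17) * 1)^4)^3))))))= -206296561081232848897 / 21240234375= -9712536944.70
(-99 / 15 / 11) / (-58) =3 / 290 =0.01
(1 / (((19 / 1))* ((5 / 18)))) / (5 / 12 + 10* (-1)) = -216 / 10925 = -0.02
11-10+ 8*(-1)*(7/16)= -5/2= -2.50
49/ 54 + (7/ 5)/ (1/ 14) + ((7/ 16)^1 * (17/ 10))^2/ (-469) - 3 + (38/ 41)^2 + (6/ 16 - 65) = -3601219695661/ 77847782400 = -46.26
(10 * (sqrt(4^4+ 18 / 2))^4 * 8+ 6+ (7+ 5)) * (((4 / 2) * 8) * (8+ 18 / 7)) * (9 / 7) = 8552228544 / 7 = 1221746934.86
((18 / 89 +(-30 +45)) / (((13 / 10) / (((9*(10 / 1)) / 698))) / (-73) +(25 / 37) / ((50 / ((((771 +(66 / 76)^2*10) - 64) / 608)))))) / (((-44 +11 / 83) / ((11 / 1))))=59917510930780800 / 1921222331871671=31.19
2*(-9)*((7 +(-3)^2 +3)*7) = -2394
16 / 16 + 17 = 18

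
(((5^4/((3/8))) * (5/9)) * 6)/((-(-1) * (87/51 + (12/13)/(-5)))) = 55250000/15129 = 3651.93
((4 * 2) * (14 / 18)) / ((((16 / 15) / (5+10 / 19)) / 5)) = 161.18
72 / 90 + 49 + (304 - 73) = 1404 / 5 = 280.80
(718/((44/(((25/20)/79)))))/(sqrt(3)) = 1795 * sqrt(3)/20856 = 0.15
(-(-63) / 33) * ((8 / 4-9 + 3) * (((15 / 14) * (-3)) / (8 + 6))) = 135 / 77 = 1.75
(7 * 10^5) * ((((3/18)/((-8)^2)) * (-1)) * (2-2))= 0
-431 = -431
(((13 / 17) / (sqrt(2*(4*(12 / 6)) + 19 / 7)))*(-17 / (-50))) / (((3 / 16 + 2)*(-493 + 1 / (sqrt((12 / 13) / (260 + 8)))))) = -38454*sqrt(917) / 20869659125 - 26*sqrt(2396121) / 20869659125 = -0.00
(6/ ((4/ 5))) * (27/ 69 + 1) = 240/ 23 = 10.43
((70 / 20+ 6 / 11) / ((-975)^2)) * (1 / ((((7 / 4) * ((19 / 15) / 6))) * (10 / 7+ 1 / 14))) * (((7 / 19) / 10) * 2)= 712 / 1258310625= 0.00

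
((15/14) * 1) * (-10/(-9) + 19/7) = 4.10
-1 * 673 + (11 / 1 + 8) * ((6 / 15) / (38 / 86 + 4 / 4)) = -103498 / 155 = -667.73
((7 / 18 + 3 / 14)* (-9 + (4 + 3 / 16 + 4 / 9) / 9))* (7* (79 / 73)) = -38.77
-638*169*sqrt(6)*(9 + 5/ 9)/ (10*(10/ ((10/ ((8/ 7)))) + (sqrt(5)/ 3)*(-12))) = 16227211*sqrt(6)/ 10845 + 113590477*sqrt(30)/ 21690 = 32349.35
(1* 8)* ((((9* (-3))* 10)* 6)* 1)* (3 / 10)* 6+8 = -23320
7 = 7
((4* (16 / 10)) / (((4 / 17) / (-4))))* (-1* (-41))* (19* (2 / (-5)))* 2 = 1695104 / 25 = 67804.16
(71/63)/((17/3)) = 71/357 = 0.20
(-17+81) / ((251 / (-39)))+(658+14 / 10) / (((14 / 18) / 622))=661788678 / 1255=527321.66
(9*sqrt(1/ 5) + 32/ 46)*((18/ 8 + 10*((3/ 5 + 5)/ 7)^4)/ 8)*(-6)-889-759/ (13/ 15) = -66081997/ 37375-85671*sqrt(5)/ 10000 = -1787.24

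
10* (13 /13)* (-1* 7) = -70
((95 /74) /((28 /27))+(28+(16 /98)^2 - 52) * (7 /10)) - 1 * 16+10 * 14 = 11011381 /101528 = 108.46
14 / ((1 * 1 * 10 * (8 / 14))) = 49 / 20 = 2.45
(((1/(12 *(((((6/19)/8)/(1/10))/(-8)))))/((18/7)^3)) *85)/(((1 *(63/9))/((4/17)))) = -1862/6561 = -0.28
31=31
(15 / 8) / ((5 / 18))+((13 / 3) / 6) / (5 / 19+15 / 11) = 44027 / 6120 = 7.19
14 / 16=7 / 8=0.88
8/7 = 1.14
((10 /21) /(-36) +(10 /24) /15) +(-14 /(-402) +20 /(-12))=-81919 /50652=-1.62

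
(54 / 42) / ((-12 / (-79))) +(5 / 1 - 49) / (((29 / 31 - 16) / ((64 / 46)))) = 3767761 / 300748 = 12.53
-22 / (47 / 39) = -858 / 47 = -18.26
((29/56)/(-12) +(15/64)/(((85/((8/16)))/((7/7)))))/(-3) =1909/137088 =0.01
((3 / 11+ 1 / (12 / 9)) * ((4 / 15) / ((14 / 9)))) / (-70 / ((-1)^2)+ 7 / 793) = -2379 / 949718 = -0.00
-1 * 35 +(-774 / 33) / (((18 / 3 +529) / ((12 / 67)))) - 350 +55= -130120446 / 394295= -330.01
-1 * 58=-58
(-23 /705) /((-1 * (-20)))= -23 /14100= -0.00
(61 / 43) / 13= 0.11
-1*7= -7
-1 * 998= -998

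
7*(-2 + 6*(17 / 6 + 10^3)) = 42105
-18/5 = -3.60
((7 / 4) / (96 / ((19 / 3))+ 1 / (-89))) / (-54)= -1691 / 790344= -0.00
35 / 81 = 0.43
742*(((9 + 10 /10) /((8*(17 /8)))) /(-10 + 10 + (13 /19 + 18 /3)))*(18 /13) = 2537640 /28067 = 90.41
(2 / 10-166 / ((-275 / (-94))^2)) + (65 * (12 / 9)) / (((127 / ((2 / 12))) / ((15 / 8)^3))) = -45352717937 / 2458720000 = -18.45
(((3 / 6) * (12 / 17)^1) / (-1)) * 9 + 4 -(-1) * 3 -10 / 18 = 500 / 153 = 3.27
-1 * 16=-16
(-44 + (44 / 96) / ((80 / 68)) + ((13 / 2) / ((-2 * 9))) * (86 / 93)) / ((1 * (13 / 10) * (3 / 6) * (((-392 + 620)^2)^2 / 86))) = -253056161 / 117616483206144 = -0.00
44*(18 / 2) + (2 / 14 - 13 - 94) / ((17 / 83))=-880 / 7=-125.71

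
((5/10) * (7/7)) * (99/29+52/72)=2159/1044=2.07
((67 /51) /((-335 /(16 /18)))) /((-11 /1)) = 8 /25245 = 0.00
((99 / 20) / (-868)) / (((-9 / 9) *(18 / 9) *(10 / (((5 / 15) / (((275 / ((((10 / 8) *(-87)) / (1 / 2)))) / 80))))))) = -261 / 43400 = -0.01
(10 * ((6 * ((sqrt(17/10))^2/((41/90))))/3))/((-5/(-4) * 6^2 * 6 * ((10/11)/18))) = 1122/205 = 5.47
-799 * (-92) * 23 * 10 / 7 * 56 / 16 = 8453420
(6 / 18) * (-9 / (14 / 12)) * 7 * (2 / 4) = -9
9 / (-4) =-9 / 4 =-2.25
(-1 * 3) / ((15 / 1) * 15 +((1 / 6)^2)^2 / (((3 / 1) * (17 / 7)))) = -198288 / 14871607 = -0.01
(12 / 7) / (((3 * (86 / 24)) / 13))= 624 / 301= 2.07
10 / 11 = 0.91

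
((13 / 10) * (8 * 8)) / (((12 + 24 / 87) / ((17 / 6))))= 25636 / 1335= 19.20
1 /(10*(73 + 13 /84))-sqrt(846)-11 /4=-31.83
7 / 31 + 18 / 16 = 335 / 248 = 1.35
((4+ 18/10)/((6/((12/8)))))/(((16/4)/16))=29/5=5.80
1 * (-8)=-8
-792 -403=-1195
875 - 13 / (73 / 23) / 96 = 6131701 / 7008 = 874.96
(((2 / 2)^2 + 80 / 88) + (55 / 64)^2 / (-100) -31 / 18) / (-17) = -17125 / 1622016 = -0.01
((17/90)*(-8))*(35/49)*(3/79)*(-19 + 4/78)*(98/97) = 703528/896571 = 0.78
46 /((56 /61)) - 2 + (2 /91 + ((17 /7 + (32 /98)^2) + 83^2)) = 866430969 /124852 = 6939.66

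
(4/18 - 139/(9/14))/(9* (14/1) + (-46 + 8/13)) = -351/131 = -2.68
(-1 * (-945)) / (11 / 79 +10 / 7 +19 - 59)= -522585 / 21253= -24.59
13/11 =1.18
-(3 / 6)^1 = -1 / 2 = -0.50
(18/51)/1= 0.35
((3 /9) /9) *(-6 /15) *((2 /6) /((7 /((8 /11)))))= -0.00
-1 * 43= -43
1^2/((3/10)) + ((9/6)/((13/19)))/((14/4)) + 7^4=656554/273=2404.96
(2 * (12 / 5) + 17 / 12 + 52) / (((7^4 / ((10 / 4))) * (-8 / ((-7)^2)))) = -499 / 1344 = -0.37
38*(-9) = -342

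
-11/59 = -0.19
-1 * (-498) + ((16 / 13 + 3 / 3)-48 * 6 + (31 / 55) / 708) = 107435863 / 506220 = 212.23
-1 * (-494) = 494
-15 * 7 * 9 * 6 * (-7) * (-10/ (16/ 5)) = -496125/ 4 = -124031.25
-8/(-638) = 4/319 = 0.01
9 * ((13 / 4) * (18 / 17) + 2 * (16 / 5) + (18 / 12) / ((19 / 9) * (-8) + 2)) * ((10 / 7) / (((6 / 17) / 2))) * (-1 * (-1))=665661 / 938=709.66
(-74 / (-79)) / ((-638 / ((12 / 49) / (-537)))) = 148 / 221037971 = 0.00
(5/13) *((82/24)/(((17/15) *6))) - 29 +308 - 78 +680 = 881.19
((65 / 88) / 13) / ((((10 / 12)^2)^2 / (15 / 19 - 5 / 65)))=2592 / 30875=0.08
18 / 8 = 9 / 4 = 2.25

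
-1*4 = -4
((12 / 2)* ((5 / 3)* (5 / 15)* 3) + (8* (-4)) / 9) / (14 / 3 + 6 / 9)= 29 / 24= 1.21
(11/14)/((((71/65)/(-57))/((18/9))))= -40755/497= -82.00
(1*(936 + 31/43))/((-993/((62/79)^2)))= -154832476/266484459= -0.58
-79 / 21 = -3.76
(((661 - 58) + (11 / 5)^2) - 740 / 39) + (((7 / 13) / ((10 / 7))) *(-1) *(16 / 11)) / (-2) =6318524 / 10725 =589.14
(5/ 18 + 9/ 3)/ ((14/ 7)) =59/ 36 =1.64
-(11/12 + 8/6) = -9/4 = -2.25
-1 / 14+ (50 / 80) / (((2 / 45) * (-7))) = -2.08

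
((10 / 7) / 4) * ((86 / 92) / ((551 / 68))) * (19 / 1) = 3655 / 4669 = 0.78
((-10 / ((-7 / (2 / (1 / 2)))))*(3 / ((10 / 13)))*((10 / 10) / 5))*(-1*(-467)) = 72852 / 35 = 2081.49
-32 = -32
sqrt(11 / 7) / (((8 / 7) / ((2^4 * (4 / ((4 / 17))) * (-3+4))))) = 34 * sqrt(77) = 298.35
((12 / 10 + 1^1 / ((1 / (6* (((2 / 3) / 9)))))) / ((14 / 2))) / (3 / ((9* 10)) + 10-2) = 148 / 5061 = 0.03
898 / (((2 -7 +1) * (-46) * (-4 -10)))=-0.35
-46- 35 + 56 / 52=-1039 / 13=-79.92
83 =83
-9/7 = -1.29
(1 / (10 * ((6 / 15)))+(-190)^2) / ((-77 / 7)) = -144401 / 44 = -3281.84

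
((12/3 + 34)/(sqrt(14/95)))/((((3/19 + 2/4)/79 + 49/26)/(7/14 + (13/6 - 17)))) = -370747 * sqrt(1330)/18039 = -749.53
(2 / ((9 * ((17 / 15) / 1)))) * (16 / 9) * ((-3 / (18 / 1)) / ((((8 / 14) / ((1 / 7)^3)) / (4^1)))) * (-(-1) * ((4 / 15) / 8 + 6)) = -1448 / 202419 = -0.01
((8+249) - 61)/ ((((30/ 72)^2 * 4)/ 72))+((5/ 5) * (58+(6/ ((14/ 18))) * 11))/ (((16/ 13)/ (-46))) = 2621849/ 175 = 14981.99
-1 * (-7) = 7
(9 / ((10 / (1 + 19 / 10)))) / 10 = 261 / 1000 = 0.26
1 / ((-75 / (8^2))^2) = 4096 / 5625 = 0.73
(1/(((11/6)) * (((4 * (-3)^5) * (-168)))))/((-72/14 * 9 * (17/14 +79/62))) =-0.00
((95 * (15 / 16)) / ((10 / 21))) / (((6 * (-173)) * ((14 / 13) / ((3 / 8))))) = -11115 / 177152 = -0.06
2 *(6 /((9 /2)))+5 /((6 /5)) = 41 /6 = 6.83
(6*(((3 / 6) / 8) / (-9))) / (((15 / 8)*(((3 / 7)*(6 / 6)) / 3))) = -7 / 45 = -0.16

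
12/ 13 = 0.92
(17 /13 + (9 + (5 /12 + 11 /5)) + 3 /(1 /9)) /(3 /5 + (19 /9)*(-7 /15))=-280269 /2704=-103.65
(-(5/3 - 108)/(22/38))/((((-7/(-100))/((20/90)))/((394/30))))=4341880/567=7657.64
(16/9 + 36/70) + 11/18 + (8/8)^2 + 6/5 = 5.10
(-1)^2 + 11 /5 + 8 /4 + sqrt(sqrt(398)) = 398^(1 /4) + 26 /5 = 9.67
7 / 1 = 7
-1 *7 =-7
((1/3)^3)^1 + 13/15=122/135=0.90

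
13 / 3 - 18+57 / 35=-1264 / 105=-12.04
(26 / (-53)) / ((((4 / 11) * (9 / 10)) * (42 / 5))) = -3575 / 20034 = -0.18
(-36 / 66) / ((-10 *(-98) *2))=-3 / 10780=-0.00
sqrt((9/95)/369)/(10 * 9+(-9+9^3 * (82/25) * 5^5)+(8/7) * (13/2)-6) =7 * sqrt(3895)/203733143665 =0.00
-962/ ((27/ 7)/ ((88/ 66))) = -26936/ 81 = -332.54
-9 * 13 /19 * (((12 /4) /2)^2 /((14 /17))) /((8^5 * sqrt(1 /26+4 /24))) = -17901 * sqrt(78) /139460608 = -0.00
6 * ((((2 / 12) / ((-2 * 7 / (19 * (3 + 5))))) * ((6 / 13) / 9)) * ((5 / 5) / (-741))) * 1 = 8 / 10647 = 0.00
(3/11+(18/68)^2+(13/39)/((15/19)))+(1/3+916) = 524782019/572220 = 917.10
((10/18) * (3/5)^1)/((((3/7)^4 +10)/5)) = 12005/72273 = 0.17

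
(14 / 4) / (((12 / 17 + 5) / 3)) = 1.84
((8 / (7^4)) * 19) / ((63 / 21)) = 152 / 7203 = 0.02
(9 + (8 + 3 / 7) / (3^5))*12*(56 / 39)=491776 / 3159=155.67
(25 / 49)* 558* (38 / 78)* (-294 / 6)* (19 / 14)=-839325 / 91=-9223.35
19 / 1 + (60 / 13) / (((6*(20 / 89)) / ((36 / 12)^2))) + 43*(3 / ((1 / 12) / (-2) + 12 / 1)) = 452161 / 7462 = 60.60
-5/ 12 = -0.42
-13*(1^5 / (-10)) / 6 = 0.22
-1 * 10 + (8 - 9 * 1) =-11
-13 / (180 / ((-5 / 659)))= 13 / 23724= 0.00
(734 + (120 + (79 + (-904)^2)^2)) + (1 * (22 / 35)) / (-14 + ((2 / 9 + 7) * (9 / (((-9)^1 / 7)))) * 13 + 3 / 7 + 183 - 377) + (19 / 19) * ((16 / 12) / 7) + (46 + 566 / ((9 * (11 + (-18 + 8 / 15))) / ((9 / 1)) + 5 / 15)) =87887651896880459111 / 131574030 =667971117832.91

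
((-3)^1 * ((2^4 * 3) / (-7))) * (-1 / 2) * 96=-6912 / 7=-987.43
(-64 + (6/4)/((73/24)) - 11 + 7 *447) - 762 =167352/73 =2292.49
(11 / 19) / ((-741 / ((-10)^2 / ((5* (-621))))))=220 / 8743059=0.00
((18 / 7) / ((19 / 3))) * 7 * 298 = 16092 / 19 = 846.95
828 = 828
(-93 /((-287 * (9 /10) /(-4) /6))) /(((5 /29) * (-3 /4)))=57536 /861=66.82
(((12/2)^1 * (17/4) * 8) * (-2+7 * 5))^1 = 6732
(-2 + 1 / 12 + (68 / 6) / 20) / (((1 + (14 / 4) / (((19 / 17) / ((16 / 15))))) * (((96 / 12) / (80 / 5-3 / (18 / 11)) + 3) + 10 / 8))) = -0.06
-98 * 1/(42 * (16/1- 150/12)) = -2/3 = -0.67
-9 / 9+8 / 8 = 0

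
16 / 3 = 5.33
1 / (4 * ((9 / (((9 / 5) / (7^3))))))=0.00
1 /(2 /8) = 4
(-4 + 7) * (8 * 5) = 120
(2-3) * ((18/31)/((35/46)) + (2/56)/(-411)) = -1361077/1783740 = -0.76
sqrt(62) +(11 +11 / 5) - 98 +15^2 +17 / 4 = sqrt(62) +2889 / 20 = 152.32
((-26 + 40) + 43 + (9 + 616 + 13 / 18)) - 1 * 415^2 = -3087761 / 18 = -171542.28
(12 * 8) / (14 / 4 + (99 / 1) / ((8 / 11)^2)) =6144 / 12203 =0.50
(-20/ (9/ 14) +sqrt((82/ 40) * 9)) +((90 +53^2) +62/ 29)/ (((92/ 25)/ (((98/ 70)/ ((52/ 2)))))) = 3 * sqrt(205)/ 10 +7078855/ 624312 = 15.63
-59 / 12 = -4.92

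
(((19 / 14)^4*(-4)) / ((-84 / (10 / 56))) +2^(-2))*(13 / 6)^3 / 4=13838369129 / 19516557312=0.71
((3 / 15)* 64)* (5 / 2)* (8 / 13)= 256 / 13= 19.69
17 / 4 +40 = 177 / 4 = 44.25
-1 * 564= -564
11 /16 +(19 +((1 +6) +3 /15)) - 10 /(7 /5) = 11057 /560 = 19.74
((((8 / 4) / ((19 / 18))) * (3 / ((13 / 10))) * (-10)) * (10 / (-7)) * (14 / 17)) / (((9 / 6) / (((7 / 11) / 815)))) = 201600 / 7528807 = 0.03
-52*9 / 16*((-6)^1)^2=-1053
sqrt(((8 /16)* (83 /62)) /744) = sqrt(498) /744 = 0.03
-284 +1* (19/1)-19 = -284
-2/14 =-1/7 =-0.14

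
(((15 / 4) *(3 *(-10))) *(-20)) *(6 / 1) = 13500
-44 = -44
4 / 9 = 0.44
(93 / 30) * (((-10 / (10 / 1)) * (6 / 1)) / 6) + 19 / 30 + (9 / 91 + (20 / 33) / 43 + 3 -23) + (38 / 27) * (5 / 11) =-126175474 / 5810805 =-21.71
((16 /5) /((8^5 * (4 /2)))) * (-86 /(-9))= 43 /92160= 0.00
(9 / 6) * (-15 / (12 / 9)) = -135 / 8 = -16.88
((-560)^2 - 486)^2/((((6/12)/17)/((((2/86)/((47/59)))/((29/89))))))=372415758863912/1247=298649365568.49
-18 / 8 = -9 / 4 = -2.25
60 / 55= 12 / 11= 1.09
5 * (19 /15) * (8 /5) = 152 /15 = 10.13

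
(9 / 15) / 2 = 3 / 10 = 0.30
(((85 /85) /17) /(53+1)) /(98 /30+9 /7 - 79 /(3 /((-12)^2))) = -35 /121690692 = -0.00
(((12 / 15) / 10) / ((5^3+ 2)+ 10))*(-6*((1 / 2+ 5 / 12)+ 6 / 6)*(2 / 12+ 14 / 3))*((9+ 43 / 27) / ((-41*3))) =95381 / 34123275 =0.00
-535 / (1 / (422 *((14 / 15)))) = -632156 / 3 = -210718.67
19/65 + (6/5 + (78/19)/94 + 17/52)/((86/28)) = 4011789/4991870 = 0.80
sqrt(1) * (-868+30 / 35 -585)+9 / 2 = -20267 / 14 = -1447.64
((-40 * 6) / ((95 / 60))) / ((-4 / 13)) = 9360 / 19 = 492.63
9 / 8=1.12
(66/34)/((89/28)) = 924/1513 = 0.61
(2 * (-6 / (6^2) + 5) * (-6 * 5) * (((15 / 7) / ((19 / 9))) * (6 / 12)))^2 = 383180625 / 17689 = 21662.09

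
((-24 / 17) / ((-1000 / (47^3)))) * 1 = 311469 / 2125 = 146.57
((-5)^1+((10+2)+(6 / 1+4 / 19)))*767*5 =962585 / 19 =50662.37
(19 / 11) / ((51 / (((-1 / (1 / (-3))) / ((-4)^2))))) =19 / 2992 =0.01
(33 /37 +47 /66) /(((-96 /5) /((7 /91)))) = -19585 /3047616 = -0.01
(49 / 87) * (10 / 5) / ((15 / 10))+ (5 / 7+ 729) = 1334560 / 1827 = 730.47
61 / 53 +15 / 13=1588 / 689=2.30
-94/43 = -2.19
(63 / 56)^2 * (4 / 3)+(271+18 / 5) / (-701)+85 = 4839467 / 56080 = 86.30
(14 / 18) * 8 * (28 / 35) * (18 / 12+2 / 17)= 1232 / 153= 8.05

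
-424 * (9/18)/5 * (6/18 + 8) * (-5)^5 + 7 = 3312521/3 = 1104173.67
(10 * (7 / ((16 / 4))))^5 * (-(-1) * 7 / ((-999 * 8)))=-367653125 / 255744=-1437.58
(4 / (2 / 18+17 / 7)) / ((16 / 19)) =1197 / 640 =1.87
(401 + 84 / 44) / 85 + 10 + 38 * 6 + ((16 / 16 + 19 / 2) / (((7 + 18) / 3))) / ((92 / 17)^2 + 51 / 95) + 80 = 494241607627 / 1531191530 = 322.78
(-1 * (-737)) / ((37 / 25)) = 18425 / 37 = 497.97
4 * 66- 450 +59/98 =-185.40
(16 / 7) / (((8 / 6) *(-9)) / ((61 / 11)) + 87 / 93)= -30256 / 16261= -1.86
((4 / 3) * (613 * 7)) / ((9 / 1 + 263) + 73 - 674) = -2452 / 141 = -17.39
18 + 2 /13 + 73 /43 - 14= 5.85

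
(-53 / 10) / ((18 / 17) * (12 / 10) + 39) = -901 / 6846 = -0.13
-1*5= -5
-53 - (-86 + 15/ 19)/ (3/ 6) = 2231/ 19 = 117.42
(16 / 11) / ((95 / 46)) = 736 / 1045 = 0.70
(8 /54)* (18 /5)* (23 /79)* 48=2944 /395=7.45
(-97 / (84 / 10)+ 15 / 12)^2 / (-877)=-748225 / 6188112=-0.12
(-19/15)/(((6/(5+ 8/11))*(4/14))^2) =-136857/9680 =-14.14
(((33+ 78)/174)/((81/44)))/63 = 814/147987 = 0.01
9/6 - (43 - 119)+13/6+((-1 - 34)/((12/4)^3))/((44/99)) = 307/4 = 76.75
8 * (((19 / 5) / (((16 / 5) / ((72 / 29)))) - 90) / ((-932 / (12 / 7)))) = 60588 / 47299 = 1.28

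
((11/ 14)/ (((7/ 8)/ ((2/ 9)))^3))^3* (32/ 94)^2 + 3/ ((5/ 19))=675195666217153613180417/ 59227688735320512937005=11.40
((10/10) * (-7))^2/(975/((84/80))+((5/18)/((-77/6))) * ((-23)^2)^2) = -11319/1184705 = -0.01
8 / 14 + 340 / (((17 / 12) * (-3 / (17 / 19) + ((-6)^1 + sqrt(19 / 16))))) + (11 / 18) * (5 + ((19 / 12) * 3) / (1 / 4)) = -18057664 / 1675821 - 55488 * sqrt(19) / 79801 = -13.81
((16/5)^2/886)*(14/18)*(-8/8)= -896/99675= -0.01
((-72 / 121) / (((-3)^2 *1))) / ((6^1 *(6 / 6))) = -4 / 363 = -0.01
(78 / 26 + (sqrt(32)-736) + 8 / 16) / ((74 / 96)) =-35160 / 37 + 192*sqrt(2) / 37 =-942.93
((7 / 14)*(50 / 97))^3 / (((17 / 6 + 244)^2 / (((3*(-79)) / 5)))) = -26662500 / 2001821363953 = -0.00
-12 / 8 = -3 / 2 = -1.50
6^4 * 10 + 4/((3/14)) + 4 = 38948/3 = 12982.67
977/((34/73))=71321/34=2097.68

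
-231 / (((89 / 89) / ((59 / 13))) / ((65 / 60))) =-4543 / 4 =-1135.75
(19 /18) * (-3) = -19 /6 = -3.17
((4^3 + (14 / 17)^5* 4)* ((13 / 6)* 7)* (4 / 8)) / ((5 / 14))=1391.11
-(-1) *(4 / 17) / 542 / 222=1 / 511377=0.00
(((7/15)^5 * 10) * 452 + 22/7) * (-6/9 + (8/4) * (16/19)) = 6362364868/60598125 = 104.99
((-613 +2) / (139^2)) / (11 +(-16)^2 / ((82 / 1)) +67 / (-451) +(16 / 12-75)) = 826683 / 1560460565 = 0.00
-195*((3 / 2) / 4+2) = -3705 / 8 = -463.12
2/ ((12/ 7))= 7/ 6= 1.17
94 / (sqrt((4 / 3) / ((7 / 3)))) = 47*sqrt(7) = 124.35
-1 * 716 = -716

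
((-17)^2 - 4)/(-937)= -285/937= -0.30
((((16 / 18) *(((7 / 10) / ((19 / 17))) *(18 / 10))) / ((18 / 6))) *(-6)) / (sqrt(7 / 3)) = -136 *sqrt(21) / 475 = -1.31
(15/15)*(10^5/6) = 50000/3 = 16666.67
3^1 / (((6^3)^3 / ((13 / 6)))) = 13 / 20155392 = 0.00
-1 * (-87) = 87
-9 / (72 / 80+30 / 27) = -810 / 181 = -4.48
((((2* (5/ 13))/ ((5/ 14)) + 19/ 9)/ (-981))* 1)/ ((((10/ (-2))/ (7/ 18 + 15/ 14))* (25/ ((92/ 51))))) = 4223536/ 46097312625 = 0.00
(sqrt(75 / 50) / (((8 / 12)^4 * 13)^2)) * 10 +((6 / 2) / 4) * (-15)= -45 / 4 +32805 * sqrt(6) / 43264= -9.39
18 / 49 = 0.37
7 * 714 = 4998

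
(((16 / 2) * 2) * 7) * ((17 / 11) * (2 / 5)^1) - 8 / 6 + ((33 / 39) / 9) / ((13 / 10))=5686478 / 83655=67.98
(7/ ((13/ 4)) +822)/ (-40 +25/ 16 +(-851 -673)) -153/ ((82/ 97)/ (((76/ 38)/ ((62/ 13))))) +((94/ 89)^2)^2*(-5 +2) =-4154821021486857991/ 51832429022053914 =-80.16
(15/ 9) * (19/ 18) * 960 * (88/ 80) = 16720/ 9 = 1857.78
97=97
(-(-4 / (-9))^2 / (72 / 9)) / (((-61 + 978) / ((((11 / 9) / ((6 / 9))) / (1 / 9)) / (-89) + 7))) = -1213 / 6610653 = -0.00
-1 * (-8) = 8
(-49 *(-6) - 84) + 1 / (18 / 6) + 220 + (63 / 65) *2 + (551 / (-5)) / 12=110003 / 260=423.09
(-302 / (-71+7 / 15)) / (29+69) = 2265 / 51842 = 0.04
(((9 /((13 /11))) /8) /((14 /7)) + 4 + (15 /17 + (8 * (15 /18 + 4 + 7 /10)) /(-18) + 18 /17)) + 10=6662933 /477360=13.96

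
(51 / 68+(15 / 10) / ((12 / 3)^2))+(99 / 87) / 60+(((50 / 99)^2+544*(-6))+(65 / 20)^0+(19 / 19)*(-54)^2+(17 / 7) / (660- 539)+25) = -102142123459 / 318336480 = -320.86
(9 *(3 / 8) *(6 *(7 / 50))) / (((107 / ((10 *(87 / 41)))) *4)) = 49329 / 350960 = 0.14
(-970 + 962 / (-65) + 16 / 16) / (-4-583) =4919 / 2935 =1.68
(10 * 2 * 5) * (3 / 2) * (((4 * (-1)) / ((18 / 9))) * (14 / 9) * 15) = -7000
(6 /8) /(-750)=-1 /1000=-0.00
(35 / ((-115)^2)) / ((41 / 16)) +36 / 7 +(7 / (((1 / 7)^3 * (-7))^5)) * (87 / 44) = -130588599802771339 / 33401060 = -3909714236.70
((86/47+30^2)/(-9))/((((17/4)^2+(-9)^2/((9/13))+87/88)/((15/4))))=-1864984/675249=-2.76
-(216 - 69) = -147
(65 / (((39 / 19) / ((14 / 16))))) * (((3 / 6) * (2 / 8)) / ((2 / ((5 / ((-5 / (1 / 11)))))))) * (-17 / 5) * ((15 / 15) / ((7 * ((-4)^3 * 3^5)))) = -323 / 65691648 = -0.00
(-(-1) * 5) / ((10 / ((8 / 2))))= 2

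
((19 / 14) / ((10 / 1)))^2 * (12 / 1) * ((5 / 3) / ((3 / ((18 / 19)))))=57 / 490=0.12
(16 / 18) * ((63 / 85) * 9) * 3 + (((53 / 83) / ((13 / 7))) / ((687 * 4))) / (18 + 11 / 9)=258532396269 / 14533892620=17.79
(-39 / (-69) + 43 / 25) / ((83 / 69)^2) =271998 / 172225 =1.58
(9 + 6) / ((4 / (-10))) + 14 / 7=-71 / 2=-35.50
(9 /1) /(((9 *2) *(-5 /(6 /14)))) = -3 /70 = -0.04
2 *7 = 14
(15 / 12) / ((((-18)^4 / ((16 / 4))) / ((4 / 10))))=1 / 52488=0.00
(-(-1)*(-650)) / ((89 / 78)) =-50700 / 89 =-569.66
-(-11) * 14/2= 77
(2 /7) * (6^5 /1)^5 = 56860576059859402752 /7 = 8122939437122771821.71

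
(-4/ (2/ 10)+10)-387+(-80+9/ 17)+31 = -7573/ 17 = -445.47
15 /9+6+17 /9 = 86 /9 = 9.56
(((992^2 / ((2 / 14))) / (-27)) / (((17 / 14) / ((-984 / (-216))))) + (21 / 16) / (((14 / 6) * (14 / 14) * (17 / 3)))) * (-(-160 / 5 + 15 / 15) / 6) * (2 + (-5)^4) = -409884215664209 / 132192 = -3100673381.63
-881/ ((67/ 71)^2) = -4441121/ 4489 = -989.33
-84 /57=-28 /19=-1.47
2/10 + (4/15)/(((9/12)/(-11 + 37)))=9.44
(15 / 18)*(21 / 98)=5 / 28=0.18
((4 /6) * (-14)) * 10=-280 /3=-93.33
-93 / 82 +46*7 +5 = 26721 / 82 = 325.87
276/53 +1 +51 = 3032/53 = 57.21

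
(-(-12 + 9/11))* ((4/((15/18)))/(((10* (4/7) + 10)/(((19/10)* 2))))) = 196308/15125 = 12.98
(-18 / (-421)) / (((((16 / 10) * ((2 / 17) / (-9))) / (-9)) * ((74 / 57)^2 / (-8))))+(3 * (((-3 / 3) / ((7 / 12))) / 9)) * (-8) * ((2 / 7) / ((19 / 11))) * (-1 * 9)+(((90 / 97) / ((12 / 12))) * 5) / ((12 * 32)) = -313525678733907 / 3331094345152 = -94.12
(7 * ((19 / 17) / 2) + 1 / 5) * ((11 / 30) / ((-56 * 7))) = -2563 / 666400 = -0.00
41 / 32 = 1.28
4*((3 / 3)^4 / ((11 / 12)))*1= 48 / 11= 4.36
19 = 19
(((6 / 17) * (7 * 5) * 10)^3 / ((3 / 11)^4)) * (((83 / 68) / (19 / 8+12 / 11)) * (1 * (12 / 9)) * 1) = 7335937470400000 / 45853029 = 159988066.88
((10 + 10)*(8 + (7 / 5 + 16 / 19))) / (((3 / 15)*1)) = 19460 / 19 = 1024.21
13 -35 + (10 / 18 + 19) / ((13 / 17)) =418 / 117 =3.57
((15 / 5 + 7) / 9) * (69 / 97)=230 / 291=0.79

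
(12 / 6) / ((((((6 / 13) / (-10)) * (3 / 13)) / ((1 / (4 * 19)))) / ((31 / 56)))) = -26195 / 19152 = -1.37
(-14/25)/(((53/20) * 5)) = -0.04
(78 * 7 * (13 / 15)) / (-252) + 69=6041 / 90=67.12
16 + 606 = 622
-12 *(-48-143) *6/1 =13752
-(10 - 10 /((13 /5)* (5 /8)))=-50 /13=-3.85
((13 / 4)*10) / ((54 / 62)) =2015 / 54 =37.31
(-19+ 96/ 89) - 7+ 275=22257/ 89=250.08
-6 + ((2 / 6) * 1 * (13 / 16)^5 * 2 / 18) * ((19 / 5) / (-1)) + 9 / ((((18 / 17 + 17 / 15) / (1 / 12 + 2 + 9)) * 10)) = -118658372713 / 79130787840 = -1.50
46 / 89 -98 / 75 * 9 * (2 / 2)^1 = -25016 / 2225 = -11.24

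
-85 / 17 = -5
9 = 9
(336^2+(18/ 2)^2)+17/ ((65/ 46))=7344287/ 65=112989.03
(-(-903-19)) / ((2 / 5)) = 2305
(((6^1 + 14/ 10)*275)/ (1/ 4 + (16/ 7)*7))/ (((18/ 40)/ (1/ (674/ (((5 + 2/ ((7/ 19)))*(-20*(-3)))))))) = 23768800/ 92001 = 258.35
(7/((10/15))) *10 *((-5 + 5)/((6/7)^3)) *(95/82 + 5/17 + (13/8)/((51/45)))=0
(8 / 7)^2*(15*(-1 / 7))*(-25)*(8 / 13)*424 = 81408000 / 4459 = 18257.01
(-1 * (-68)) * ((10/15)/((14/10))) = 680/21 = 32.38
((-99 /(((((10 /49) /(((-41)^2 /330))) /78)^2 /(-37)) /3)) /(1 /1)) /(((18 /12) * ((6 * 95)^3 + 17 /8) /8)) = 12218235829267104 /10185615116875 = 1199.56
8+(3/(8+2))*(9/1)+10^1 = 207/10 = 20.70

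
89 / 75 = 1.19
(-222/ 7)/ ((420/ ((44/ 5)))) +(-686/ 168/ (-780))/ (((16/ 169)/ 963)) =16490571/ 313600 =52.58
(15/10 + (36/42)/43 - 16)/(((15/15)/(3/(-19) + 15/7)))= -1150644/40033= -28.74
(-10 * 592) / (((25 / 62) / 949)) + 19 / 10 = -27865673 / 2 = -13932836.50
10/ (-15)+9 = 25/ 3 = 8.33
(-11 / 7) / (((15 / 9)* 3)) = -0.31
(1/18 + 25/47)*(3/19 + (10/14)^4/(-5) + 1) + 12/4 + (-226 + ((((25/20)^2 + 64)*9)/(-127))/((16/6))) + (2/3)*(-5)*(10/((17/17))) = -11535971827865/44812768896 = -257.43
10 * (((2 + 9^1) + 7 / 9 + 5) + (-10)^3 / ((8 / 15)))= -167240 / 9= -18582.22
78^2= 6084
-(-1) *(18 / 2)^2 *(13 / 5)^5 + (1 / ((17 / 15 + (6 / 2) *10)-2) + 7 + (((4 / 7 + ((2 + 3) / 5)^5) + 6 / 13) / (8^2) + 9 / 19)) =76602808902129 / 7953400000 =9631.45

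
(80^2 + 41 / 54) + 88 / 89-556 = 28094665 / 4806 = 5845.75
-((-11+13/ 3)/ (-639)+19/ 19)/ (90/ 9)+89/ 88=767837/ 843480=0.91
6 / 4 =3 / 2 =1.50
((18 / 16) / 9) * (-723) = -723 / 8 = -90.38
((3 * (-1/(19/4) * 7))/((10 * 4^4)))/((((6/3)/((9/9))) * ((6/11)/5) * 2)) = -77/19456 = -0.00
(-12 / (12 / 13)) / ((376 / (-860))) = 2795 / 94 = 29.73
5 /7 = 0.71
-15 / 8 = -1.88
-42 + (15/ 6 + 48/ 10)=-347/ 10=-34.70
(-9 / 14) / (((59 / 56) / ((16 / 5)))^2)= -516096 / 87025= -5.93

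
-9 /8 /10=-9 /80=-0.11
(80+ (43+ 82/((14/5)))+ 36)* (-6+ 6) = 0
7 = 7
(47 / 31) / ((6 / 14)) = 329 / 93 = 3.54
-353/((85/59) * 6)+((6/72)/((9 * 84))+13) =-21465779/771120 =-27.84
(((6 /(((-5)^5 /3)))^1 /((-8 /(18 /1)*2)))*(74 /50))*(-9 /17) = -26973 /5312500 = -0.01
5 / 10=1 / 2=0.50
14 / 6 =7 / 3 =2.33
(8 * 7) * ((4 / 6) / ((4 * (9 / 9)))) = 28 / 3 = 9.33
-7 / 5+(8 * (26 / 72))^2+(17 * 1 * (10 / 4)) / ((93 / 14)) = 167528 / 12555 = 13.34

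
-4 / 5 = -0.80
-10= -10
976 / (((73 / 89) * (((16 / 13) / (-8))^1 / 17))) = -9598472 / 73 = -131485.92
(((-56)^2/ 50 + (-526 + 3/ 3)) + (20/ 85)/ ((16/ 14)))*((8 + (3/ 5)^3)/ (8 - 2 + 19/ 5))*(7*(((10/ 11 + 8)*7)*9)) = -177885112041/ 116875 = -1522011.65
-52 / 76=-13 / 19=-0.68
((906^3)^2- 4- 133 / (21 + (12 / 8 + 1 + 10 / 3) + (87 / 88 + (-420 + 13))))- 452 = 55362574685047709004912 / 100103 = 553056099068436600.35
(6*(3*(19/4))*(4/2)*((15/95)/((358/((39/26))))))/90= 9/7160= 0.00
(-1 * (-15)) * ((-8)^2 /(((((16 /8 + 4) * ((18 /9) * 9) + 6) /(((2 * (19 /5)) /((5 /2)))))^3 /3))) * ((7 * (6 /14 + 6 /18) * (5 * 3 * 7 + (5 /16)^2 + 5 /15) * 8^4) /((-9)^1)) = -10613030912 /759375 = -13976.01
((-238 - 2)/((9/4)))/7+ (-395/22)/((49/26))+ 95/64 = -2409265/103488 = -23.28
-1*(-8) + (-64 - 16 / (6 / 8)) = -232 / 3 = -77.33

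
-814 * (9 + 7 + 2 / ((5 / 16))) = -91168 / 5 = -18233.60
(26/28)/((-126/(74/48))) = -481/42336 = -0.01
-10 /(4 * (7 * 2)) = -0.18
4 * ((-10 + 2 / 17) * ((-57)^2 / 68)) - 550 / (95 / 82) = -12977588 / 5491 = -2363.43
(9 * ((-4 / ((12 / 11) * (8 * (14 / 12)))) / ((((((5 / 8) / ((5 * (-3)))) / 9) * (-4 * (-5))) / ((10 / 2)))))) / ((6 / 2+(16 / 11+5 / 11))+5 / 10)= 29403 / 833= 35.30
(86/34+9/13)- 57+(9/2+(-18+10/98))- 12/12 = -68.18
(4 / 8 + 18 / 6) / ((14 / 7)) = 7 / 4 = 1.75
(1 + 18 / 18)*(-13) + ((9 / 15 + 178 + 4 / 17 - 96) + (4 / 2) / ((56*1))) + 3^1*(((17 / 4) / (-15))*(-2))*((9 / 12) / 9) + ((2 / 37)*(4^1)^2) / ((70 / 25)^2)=211270519 / 3698520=57.12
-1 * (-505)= 505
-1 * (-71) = 71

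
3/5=0.60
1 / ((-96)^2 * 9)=1 / 82944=0.00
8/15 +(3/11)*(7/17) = 1811/2805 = 0.65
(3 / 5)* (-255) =-153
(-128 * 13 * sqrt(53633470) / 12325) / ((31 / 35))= -11648 * sqrt(53633470) / 76415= -1116.33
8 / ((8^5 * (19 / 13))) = 13 / 77824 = 0.00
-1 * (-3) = 3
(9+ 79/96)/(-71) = -0.14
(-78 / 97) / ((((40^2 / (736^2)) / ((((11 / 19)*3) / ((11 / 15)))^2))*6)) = -8912592 / 35017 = -254.52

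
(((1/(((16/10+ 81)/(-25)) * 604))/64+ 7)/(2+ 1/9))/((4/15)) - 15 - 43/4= -850343369/63859712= -13.32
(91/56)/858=1/528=0.00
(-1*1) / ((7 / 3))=-3 / 7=-0.43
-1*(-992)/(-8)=-124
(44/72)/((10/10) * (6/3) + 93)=11/1710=0.01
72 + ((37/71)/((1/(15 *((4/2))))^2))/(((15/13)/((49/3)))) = 476492/71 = 6711.15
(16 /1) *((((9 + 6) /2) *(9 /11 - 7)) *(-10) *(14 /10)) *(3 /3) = 114240 /11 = 10385.45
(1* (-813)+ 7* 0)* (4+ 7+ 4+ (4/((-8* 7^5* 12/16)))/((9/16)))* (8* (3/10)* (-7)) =7378574452/36015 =204875.04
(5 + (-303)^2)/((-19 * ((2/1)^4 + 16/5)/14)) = -1606745/456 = -3523.56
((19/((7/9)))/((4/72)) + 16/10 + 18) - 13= 15621/35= 446.31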